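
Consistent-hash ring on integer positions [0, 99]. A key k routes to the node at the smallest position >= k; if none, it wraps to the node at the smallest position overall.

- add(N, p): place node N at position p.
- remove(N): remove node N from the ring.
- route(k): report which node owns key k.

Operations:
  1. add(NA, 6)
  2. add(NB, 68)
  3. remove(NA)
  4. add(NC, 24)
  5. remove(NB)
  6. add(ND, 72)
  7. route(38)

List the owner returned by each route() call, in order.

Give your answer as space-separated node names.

Answer: ND

Derivation:
Op 1: add NA@6 -> ring=[6:NA]
Op 2: add NB@68 -> ring=[6:NA,68:NB]
Op 3: remove NA -> ring=[68:NB]
Op 4: add NC@24 -> ring=[24:NC,68:NB]
Op 5: remove NB -> ring=[24:NC]
Op 6: add ND@72 -> ring=[24:NC,72:ND]
Op 7: route key 38: smallest pos >= 38 is 72 -> ND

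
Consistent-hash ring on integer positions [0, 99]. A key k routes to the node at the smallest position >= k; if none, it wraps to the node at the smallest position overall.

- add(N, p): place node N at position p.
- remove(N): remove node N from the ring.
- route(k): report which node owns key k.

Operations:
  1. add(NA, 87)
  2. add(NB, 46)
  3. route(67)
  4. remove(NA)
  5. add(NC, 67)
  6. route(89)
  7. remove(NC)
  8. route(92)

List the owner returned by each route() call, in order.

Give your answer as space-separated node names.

Op 1: add NA@87 -> ring=[87:NA]
Op 2: add NB@46 -> ring=[46:NB,87:NA]
Op 3: route key 67: smallest pos >= 67 is 87 -> NA
Op 4: remove NA -> ring=[46:NB]
Op 5: add NC@67 -> ring=[46:NB,67:NC]
Op 6: route key 89: none >= 89, wrap to smallest pos 46 -> NB
Op 7: remove NC -> ring=[46:NB]
Op 8: route key 92: none >= 92, wrap to smallest pos 46 -> NB

Answer: NA NB NB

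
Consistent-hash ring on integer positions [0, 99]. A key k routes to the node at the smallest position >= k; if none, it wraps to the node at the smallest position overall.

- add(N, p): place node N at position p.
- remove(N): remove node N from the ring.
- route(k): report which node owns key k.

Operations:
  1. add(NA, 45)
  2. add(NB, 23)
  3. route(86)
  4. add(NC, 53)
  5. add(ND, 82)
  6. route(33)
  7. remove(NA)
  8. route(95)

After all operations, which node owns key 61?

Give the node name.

Op 1: add NA@45 -> ring=[45:NA]
Op 2: add NB@23 -> ring=[23:NB,45:NA]
Op 3: route key 86: none >= 86, wrap to smallest pos 23 -> NB
Op 4: add NC@53 -> ring=[23:NB,45:NA,53:NC]
Op 5: add ND@82 -> ring=[23:NB,45:NA,53:NC,82:ND]
Op 6: route key 33: smallest pos >= 33 is 45 -> NA
Op 7: remove NA -> ring=[23:NB,53:NC,82:ND]
Op 8: route key 95: none >= 95, wrap to smallest pos 23 -> NB
Final route key 61: smallest pos >= 61 is 82 -> ND

Answer: ND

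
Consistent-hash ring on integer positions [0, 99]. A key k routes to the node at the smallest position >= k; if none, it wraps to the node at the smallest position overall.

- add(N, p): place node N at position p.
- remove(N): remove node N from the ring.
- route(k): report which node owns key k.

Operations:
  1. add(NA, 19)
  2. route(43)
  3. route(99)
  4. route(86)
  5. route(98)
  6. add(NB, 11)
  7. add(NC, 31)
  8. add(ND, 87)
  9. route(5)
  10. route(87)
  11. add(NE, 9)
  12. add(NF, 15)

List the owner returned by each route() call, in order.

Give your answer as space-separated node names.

Answer: NA NA NA NA NB ND

Derivation:
Op 1: add NA@19 -> ring=[19:NA]
Op 2: route key 43: none >= 43, wrap to smallest pos 19 -> NA
Op 3: route key 99: none >= 99, wrap to smallest pos 19 -> NA
Op 4: route key 86: none >= 86, wrap to smallest pos 19 -> NA
Op 5: route key 98: none >= 98, wrap to smallest pos 19 -> NA
Op 6: add NB@11 -> ring=[11:NB,19:NA]
Op 7: add NC@31 -> ring=[11:NB,19:NA,31:NC]
Op 8: add ND@87 -> ring=[11:NB,19:NA,31:NC,87:ND]
Op 9: route key 5: smallest pos >= 5 is 11 -> NB
Op 10: route key 87: smallest pos >= 87 is 87 -> ND
Op 11: add NE@9 -> ring=[9:NE,11:NB,19:NA,31:NC,87:ND]
Op 12: add NF@15 -> ring=[9:NE,11:NB,15:NF,19:NA,31:NC,87:ND]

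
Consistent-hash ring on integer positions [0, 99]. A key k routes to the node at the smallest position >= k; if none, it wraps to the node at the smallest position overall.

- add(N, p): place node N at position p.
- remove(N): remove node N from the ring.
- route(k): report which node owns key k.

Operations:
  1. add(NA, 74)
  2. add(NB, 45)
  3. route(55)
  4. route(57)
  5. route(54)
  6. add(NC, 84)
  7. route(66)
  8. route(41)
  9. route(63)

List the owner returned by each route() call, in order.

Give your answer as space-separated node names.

Op 1: add NA@74 -> ring=[74:NA]
Op 2: add NB@45 -> ring=[45:NB,74:NA]
Op 3: route key 55: smallest pos >= 55 is 74 -> NA
Op 4: route key 57: smallest pos >= 57 is 74 -> NA
Op 5: route key 54: smallest pos >= 54 is 74 -> NA
Op 6: add NC@84 -> ring=[45:NB,74:NA,84:NC]
Op 7: route key 66: smallest pos >= 66 is 74 -> NA
Op 8: route key 41: smallest pos >= 41 is 45 -> NB
Op 9: route key 63: smallest pos >= 63 is 74 -> NA

Answer: NA NA NA NA NB NA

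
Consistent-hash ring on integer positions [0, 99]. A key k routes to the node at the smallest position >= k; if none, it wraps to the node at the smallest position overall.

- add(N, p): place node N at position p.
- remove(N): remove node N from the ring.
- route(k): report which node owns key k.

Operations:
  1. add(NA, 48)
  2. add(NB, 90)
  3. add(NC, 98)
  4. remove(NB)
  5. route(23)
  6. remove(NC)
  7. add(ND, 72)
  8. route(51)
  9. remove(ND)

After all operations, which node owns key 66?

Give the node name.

Op 1: add NA@48 -> ring=[48:NA]
Op 2: add NB@90 -> ring=[48:NA,90:NB]
Op 3: add NC@98 -> ring=[48:NA,90:NB,98:NC]
Op 4: remove NB -> ring=[48:NA,98:NC]
Op 5: route key 23: smallest pos >= 23 is 48 -> NA
Op 6: remove NC -> ring=[48:NA]
Op 7: add ND@72 -> ring=[48:NA,72:ND]
Op 8: route key 51: smallest pos >= 51 is 72 -> ND
Op 9: remove ND -> ring=[48:NA]
Final route key 66: none >= 66, wrap to smallest pos 48 -> NA

Answer: NA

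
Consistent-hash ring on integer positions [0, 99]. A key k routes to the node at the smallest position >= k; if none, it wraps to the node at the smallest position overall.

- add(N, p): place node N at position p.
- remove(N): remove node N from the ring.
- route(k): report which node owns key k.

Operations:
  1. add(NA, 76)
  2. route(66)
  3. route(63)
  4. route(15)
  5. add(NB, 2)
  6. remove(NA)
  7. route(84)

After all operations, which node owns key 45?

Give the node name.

Answer: NB

Derivation:
Op 1: add NA@76 -> ring=[76:NA]
Op 2: route key 66: smallest pos >= 66 is 76 -> NA
Op 3: route key 63: smallest pos >= 63 is 76 -> NA
Op 4: route key 15: smallest pos >= 15 is 76 -> NA
Op 5: add NB@2 -> ring=[2:NB,76:NA]
Op 6: remove NA -> ring=[2:NB]
Op 7: route key 84: none >= 84, wrap to smallest pos 2 -> NB
Final route key 45: none >= 45, wrap to smallest pos 2 -> NB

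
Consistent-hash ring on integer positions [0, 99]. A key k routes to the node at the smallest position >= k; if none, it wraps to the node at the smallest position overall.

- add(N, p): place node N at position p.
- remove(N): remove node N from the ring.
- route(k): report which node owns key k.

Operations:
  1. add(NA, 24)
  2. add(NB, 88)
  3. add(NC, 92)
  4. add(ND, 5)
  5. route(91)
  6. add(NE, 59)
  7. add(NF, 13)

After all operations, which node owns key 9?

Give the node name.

Answer: NF

Derivation:
Op 1: add NA@24 -> ring=[24:NA]
Op 2: add NB@88 -> ring=[24:NA,88:NB]
Op 3: add NC@92 -> ring=[24:NA,88:NB,92:NC]
Op 4: add ND@5 -> ring=[5:ND,24:NA,88:NB,92:NC]
Op 5: route key 91: smallest pos >= 91 is 92 -> NC
Op 6: add NE@59 -> ring=[5:ND,24:NA,59:NE,88:NB,92:NC]
Op 7: add NF@13 -> ring=[5:ND,13:NF,24:NA,59:NE,88:NB,92:NC]
Final route key 9: smallest pos >= 9 is 13 -> NF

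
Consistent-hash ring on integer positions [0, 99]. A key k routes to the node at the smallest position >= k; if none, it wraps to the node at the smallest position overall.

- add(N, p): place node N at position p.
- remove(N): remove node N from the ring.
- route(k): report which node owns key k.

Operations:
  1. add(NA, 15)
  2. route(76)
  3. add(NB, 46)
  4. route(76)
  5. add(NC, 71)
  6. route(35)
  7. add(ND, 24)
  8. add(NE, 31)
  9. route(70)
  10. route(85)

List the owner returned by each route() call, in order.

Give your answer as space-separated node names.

Op 1: add NA@15 -> ring=[15:NA]
Op 2: route key 76: none >= 76, wrap to smallest pos 15 -> NA
Op 3: add NB@46 -> ring=[15:NA,46:NB]
Op 4: route key 76: none >= 76, wrap to smallest pos 15 -> NA
Op 5: add NC@71 -> ring=[15:NA,46:NB,71:NC]
Op 6: route key 35: smallest pos >= 35 is 46 -> NB
Op 7: add ND@24 -> ring=[15:NA,24:ND,46:NB,71:NC]
Op 8: add NE@31 -> ring=[15:NA,24:ND,31:NE,46:NB,71:NC]
Op 9: route key 70: smallest pos >= 70 is 71 -> NC
Op 10: route key 85: none >= 85, wrap to smallest pos 15 -> NA

Answer: NA NA NB NC NA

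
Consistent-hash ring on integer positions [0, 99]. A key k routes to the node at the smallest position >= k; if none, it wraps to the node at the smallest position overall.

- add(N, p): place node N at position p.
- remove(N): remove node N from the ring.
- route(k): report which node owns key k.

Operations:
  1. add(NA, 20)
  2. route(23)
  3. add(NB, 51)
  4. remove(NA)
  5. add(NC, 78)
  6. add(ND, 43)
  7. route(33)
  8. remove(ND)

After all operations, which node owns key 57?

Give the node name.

Op 1: add NA@20 -> ring=[20:NA]
Op 2: route key 23: none >= 23, wrap to smallest pos 20 -> NA
Op 3: add NB@51 -> ring=[20:NA,51:NB]
Op 4: remove NA -> ring=[51:NB]
Op 5: add NC@78 -> ring=[51:NB,78:NC]
Op 6: add ND@43 -> ring=[43:ND,51:NB,78:NC]
Op 7: route key 33: smallest pos >= 33 is 43 -> ND
Op 8: remove ND -> ring=[51:NB,78:NC]
Final route key 57: smallest pos >= 57 is 78 -> NC

Answer: NC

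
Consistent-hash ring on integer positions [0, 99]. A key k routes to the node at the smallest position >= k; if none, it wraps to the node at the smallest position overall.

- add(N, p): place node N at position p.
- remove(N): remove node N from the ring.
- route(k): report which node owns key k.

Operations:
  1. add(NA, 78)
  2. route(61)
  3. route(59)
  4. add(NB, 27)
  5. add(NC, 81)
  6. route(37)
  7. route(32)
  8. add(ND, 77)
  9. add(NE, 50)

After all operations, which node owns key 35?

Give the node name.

Answer: NE

Derivation:
Op 1: add NA@78 -> ring=[78:NA]
Op 2: route key 61: smallest pos >= 61 is 78 -> NA
Op 3: route key 59: smallest pos >= 59 is 78 -> NA
Op 4: add NB@27 -> ring=[27:NB,78:NA]
Op 5: add NC@81 -> ring=[27:NB,78:NA,81:NC]
Op 6: route key 37: smallest pos >= 37 is 78 -> NA
Op 7: route key 32: smallest pos >= 32 is 78 -> NA
Op 8: add ND@77 -> ring=[27:NB,77:ND,78:NA,81:NC]
Op 9: add NE@50 -> ring=[27:NB,50:NE,77:ND,78:NA,81:NC]
Final route key 35: smallest pos >= 35 is 50 -> NE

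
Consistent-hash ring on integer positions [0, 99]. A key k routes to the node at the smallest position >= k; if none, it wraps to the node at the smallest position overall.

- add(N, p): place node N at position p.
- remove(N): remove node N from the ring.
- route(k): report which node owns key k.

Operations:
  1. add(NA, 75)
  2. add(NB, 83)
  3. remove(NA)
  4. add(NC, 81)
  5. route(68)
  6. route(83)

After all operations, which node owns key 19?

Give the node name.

Answer: NC

Derivation:
Op 1: add NA@75 -> ring=[75:NA]
Op 2: add NB@83 -> ring=[75:NA,83:NB]
Op 3: remove NA -> ring=[83:NB]
Op 4: add NC@81 -> ring=[81:NC,83:NB]
Op 5: route key 68: smallest pos >= 68 is 81 -> NC
Op 6: route key 83: smallest pos >= 83 is 83 -> NB
Final route key 19: smallest pos >= 19 is 81 -> NC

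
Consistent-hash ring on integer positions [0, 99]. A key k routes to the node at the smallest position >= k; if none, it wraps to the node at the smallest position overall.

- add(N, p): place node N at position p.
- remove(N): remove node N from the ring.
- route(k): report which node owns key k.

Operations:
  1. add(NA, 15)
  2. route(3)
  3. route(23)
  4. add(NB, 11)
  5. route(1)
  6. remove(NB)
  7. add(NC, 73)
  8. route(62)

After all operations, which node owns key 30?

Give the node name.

Answer: NC

Derivation:
Op 1: add NA@15 -> ring=[15:NA]
Op 2: route key 3: smallest pos >= 3 is 15 -> NA
Op 3: route key 23: none >= 23, wrap to smallest pos 15 -> NA
Op 4: add NB@11 -> ring=[11:NB,15:NA]
Op 5: route key 1: smallest pos >= 1 is 11 -> NB
Op 6: remove NB -> ring=[15:NA]
Op 7: add NC@73 -> ring=[15:NA,73:NC]
Op 8: route key 62: smallest pos >= 62 is 73 -> NC
Final route key 30: smallest pos >= 30 is 73 -> NC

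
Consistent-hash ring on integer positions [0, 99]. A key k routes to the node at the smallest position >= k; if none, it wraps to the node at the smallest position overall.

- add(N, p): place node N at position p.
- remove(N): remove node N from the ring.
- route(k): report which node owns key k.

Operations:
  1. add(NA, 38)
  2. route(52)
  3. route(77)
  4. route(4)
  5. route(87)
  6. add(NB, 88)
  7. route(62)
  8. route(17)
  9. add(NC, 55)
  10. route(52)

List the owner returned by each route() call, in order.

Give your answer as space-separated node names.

Answer: NA NA NA NA NB NA NC

Derivation:
Op 1: add NA@38 -> ring=[38:NA]
Op 2: route key 52: none >= 52, wrap to smallest pos 38 -> NA
Op 3: route key 77: none >= 77, wrap to smallest pos 38 -> NA
Op 4: route key 4: smallest pos >= 4 is 38 -> NA
Op 5: route key 87: none >= 87, wrap to smallest pos 38 -> NA
Op 6: add NB@88 -> ring=[38:NA,88:NB]
Op 7: route key 62: smallest pos >= 62 is 88 -> NB
Op 8: route key 17: smallest pos >= 17 is 38 -> NA
Op 9: add NC@55 -> ring=[38:NA,55:NC,88:NB]
Op 10: route key 52: smallest pos >= 52 is 55 -> NC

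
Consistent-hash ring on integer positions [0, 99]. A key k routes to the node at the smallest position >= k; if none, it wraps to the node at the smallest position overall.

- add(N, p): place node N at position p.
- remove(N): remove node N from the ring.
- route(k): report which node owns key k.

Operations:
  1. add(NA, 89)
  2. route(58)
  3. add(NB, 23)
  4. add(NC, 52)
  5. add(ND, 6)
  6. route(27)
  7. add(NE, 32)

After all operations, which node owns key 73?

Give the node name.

Answer: NA

Derivation:
Op 1: add NA@89 -> ring=[89:NA]
Op 2: route key 58: smallest pos >= 58 is 89 -> NA
Op 3: add NB@23 -> ring=[23:NB,89:NA]
Op 4: add NC@52 -> ring=[23:NB,52:NC,89:NA]
Op 5: add ND@6 -> ring=[6:ND,23:NB,52:NC,89:NA]
Op 6: route key 27: smallest pos >= 27 is 52 -> NC
Op 7: add NE@32 -> ring=[6:ND,23:NB,32:NE,52:NC,89:NA]
Final route key 73: smallest pos >= 73 is 89 -> NA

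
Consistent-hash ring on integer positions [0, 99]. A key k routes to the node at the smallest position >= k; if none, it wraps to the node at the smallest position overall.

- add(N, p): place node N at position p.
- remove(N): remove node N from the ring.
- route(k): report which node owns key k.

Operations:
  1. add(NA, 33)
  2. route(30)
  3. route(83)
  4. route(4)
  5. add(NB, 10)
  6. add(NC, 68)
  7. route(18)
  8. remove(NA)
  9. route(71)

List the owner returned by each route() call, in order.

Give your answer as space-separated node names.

Op 1: add NA@33 -> ring=[33:NA]
Op 2: route key 30: smallest pos >= 30 is 33 -> NA
Op 3: route key 83: none >= 83, wrap to smallest pos 33 -> NA
Op 4: route key 4: smallest pos >= 4 is 33 -> NA
Op 5: add NB@10 -> ring=[10:NB,33:NA]
Op 6: add NC@68 -> ring=[10:NB,33:NA,68:NC]
Op 7: route key 18: smallest pos >= 18 is 33 -> NA
Op 8: remove NA -> ring=[10:NB,68:NC]
Op 9: route key 71: none >= 71, wrap to smallest pos 10 -> NB

Answer: NA NA NA NA NB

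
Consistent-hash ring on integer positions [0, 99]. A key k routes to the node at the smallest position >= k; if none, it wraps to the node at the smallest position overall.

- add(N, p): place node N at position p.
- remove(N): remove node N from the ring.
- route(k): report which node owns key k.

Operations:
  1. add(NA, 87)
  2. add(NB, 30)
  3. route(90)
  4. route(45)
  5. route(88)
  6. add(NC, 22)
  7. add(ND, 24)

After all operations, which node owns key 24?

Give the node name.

Op 1: add NA@87 -> ring=[87:NA]
Op 2: add NB@30 -> ring=[30:NB,87:NA]
Op 3: route key 90: none >= 90, wrap to smallest pos 30 -> NB
Op 4: route key 45: smallest pos >= 45 is 87 -> NA
Op 5: route key 88: none >= 88, wrap to smallest pos 30 -> NB
Op 6: add NC@22 -> ring=[22:NC,30:NB,87:NA]
Op 7: add ND@24 -> ring=[22:NC,24:ND,30:NB,87:NA]
Final route key 24: smallest pos >= 24 is 24 -> ND

Answer: ND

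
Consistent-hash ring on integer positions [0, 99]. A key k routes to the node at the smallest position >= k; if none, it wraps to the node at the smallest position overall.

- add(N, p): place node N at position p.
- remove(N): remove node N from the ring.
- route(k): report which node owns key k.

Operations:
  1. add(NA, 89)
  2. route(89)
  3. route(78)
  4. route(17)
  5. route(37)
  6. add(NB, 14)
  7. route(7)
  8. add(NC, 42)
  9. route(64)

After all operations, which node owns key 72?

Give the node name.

Answer: NA

Derivation:
Op 1: add NA@89 -> ring=[89:NA]
Op 2: route key 89: smallest pos >= 89 is 89 -> NA
Op 3: route key 78: smallest pos >= 78 is 89 -> NA
Op 4: route key 17: smallest pos >= 17 is 89 -> NA
Op 5: route key 37: smallest pos >= 37 is 89 -> NA
Op 6: add NB@14 -> ring=[14:NB,89:NA]
Op 7: route key 7: smallest pos >= 7 is 14 -> NB
Op 8: add NC@42 -> ring=[14:NB,42:NC,89:NA]
Op 9: route key 64: smallest pos >= 64 is 89 -> NA
Final route key 72: smallest pos >= 72 is 89 -> NA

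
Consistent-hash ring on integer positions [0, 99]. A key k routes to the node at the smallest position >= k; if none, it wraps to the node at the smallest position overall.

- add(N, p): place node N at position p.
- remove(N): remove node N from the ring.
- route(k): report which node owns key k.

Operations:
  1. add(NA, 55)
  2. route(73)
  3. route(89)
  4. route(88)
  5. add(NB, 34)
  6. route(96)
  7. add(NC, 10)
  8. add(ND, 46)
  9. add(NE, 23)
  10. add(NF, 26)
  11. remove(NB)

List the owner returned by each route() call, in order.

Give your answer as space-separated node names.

Op 1: add NA@55 -> ring=[55:NA]
Op 2: route key 73: none >= 73, wrap to smallest pos 55 -> NA
Op 3: route key 89: none >= 89, wrap to smallest pos 55 -> NA
Op 4: route key 88: none >= 88, wrap to smallest pos 55 -> NA
Op 5: add NB@34 -> ring=[34:NB,55:NA]
Op 6: route key 96: none >= 96, wrap to smallest pos 34 -> NB
Op 7: add NC@10 -> ring=[10:NC,34:NB,55:NA]
Op 8: add ND@46 -> ring=[10:NC,34:NB,46:ND,55:NA]
Op 9: add NE@23 -> ring=[10:NC,23:NE,34:NB,46:ND,55:NA]
Op 10: add NF@26 -> ring=[10:NC,23:NE,26:NF,34:NB,46:ND,55:NA]
Op 11: remove NB -> ring=[10:NC,23:NE,26:NF,46:ND,55:NA]

Answer: NA NA NA NB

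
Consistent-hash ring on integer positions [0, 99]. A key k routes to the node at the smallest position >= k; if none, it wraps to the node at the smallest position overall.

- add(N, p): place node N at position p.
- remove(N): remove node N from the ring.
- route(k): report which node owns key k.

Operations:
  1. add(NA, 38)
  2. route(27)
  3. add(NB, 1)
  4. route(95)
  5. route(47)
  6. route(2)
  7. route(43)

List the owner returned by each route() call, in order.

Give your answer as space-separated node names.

Op 1: add NA@38 -> ring=[38:NA]
Op 2: route key 27: smallest pos >= 27 is 38 -> NA
Op 3: add NB@1 -> ring=[1:NB,38:NA]
Op 4: route key 95: none >= 95, wrap to smallest pos 1 -> NB
Op 5: route key 47: none >= 47, wrap to smallest pos 1 -> NB
Op 6: route key 2: smallest pos >= 2 is 38 -> NA
Op 7: route key 43: none >= 43, wrap to smallest pos 1 -> NB

Answer: NA NB NB NA NB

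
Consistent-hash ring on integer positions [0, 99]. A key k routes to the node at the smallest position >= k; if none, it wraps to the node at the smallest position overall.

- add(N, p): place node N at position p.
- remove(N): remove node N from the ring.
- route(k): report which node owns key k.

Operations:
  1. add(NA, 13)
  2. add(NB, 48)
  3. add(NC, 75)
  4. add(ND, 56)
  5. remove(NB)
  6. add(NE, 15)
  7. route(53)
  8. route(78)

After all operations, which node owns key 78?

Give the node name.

Op 1: add NA@13 -> ring=[13:NA]
Op 2: add NB@48 -> ring=[13:NA,48:NB]
Op 3: add NC@75 -> ring=[13:NA,48:NB,75:NC]
Op 4: add ND@56 -> ring=[13:NA,48:NB,56:ND,75:NC]
Op 5: remove NB -> ring=[13:NA,56:ND,75:NC]
Op 6: add NE@15 -> ring=[13:NA,15:NE,56:ND,75:NC]
Op 7: route key 53: smallest pos >= 53 is 56 -> ND
Op 8: route key 78: none >= 78, wrap to smallest pos 13 -> NA
Final route key 78: none >= 78, wrap to smallest pos 13 -> NA

Answer: NA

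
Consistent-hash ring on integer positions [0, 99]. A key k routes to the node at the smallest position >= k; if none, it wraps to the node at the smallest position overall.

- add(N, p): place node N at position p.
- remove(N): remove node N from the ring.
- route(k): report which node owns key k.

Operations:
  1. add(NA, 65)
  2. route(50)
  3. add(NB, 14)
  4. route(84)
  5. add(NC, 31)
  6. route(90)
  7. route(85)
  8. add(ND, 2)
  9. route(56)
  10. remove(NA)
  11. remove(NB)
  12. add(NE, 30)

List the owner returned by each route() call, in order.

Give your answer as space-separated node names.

Op 1: add NA@65 -> ring=[65:NA]
Op 2: route key 50: smallest pos >= 50 is 65 -> NA
Op 3: add NB@14 -> ring=[14:NB,65:NA]
Op 4: route key 84: none >= 84, wrap to smallest pos 14 -> NB
Op 5: add NC@31 -> ring=[14:NB,31:NC,65:NA]
Op 6: route key 90: none >= 90, wrap to smallest pos 14 -> NB
Op 7: route key 85: none >= 85, wrap to smallest pos 14 -> NB
Op 8: add ND@2 -> ring=[2:ND,14:NB,31:NC,65:NA]
Op 9: route key 56: smallest pos >= 56 is 65 -> NA
Op 10: remove NA -> ring=[2:ND,14:NB,31:NC]
Op 11: remove NB -> ring=[2:ND,31:NC]
Op 12: add NE@30 -> ring=[2:ND,30:NE,31:NC]

Answer: NA NB NB NB NA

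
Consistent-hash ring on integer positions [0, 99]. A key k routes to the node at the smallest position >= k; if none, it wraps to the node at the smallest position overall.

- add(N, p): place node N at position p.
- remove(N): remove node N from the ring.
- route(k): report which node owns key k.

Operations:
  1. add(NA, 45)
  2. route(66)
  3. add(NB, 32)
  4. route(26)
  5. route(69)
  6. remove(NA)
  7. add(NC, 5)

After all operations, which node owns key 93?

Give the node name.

Answer: NC

Derivation:
Op 1: add NA@45 -> ring=[45:NA]
Op 2: route key 66: none >= 66, wrap to smallest pos 45 -> NA
Op 3: add NB@32 -> ring=[32:NB,45:NA]
Op 4: route key 26: smallest pos >= 26 is 32 -> NB
Op 5: route key 69: none >= 69, wrap to smallest pos 32 -> NB
Op 6: remove NA -> ring=[32:NB]
Op 7: add NC@5 -> ring=[5:NC,32:NB]
Final route key 93: none >= 93, wrap to smallest pos 5 -> NC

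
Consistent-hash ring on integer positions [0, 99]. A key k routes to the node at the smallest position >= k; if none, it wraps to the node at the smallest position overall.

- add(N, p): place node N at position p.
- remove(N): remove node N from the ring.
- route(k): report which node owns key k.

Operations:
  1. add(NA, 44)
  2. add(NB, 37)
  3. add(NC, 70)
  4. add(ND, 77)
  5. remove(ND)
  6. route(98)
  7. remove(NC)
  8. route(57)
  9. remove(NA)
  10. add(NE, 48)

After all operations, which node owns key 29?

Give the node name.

Op 1: add NA@44 -> ring=[44:NA]
Op 2: add NB@37 -> ring=[37:NB,44:NA]
Op 3: add NC@70 -> ring=[37:NB,44:NA,70:NC]
Op 4: add ND@77 -> ring=[37:NB,44:NA,70:NC,77:ND]
Op 5: remove ND -> ring=[37:NB,44:NA,70:NC]
Op 6: route key 98: none >= 98, wrap to smallest pos 37 -> NB
Op 7: remove NC -> ring=[37:NB,44:NA]
Op 8: route key 57: none >= 57, wrap to smallest pos 37 -> NB
Op 9: remove NA -> ring=[37:NB]
Op 10: add NE@48 -> ring=[37:NB,48:NE]
Final route key 29: smallest pos >= 29 is 37 -> NB

Answer: NB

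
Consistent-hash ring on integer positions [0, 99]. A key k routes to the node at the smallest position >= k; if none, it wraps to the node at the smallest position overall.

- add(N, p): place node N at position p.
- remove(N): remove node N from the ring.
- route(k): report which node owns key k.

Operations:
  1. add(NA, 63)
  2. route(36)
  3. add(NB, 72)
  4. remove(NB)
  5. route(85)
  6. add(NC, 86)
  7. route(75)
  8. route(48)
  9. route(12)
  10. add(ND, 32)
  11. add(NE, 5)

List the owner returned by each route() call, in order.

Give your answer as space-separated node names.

Op 1: add NA@63 -> ring=[63:NA]
Op 2: route key 36: smallest pos >= 36 is 63 -> NA
Op 3: add NB@72 -> ring=[63:NA,72:NB]
Op 4: remove NB -> ring=[63:NA]
Op 5: route key 85: none >= 85, wrap to smallest pos 63 -> NA
Op 6: add NC@86 -> ring=[63:NA,86:NC]
Op 7: route key 75: smallest pos >= 75 is 86 -> NC
Op 8: route key 48: smallest pos >= 48 is 63 -> NA
Op 9: route key 12: smallest pos >= 12 is 63 -> NA
Op 10: add ND@32 -> ring=[32:ND,63:NA,86:NC]
Op 11: add NE@5 -> ring=[5:NE,32:ND,63:NA,86:NC]

Answer: NA NA NC NA NA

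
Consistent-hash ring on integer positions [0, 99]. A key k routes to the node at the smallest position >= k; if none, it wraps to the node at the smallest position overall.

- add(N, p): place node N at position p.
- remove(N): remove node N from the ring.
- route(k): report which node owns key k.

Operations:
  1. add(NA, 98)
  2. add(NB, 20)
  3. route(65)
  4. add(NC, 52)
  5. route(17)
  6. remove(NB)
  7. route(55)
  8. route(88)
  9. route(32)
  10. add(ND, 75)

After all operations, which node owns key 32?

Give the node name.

Op 1: add NA@98 -> ring=[98:NA]
Op 2: add NB@20 -> ring=[20:NB,98:NA]
Op 3: route key 65: smallest pos >= 65 is 98 -> NA
Op 4: add NC@52 -> ring=[20:NB,52:NC,98:NA]
Op 5: route key 17: smallest pos >= 17 is 20 -> NB
Op 6: remove NB -> ring=[52:NC,98:NA]
Op 7: route key 55: smallest pos >= 55 is 98 -> NA
Op 8: route key 88: smallest pos >= 88 is 98 -> NA
Op 9: route key 32: smallest pos >= 32 is 52 -> NC
Op 10: add ND@75 -> ring=[52:NC,75:ND,98:NA]
Final route key 32: smallest pos >= 32 is 52 -> NC

Answer: NC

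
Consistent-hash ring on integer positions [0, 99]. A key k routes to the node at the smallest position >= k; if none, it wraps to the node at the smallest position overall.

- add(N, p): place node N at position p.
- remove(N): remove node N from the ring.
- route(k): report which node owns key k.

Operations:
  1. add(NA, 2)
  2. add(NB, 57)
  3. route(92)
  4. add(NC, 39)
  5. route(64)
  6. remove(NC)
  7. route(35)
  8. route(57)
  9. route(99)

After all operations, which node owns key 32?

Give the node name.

Op 1: add NA@2 -> ring=[2:NA]
Op 2: add NB@57 -> ring=[2:NA,57:NB]
Op 3: route key 92: none >= 92, wrap to smallest pos 2 -> NA
Op 4: add NC@39 -> ring=[2:NA,39:NC,57:NB]
Op 5: route key 64: none >= 64, wrap to smallest pos 2 -> NA
Op 6: remove NC -> ring=[2:NA,57:NB]
Op 7: route key 35: smallest pos >= 35 is 57 -> NB
Op 8: route key 57: smallest pos >= 57 is 57 -> NB
Op 9: route key 99: none >= 99, wrap to smallest pos 2 -> NA
Final route key 32: smallest pos >= 32 is 57 -> NB

Answer: NB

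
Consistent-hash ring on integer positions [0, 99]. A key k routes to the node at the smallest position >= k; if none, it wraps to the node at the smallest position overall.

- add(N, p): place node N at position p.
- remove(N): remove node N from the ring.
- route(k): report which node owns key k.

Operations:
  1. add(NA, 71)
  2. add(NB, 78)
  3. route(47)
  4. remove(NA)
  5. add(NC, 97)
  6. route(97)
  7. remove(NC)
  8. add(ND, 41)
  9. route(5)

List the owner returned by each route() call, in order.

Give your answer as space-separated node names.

Answer: NA NC ND

Derivation:
Op 1: add NA@71 -> ring=[71:NA]
Op 2: add NB@78 -> ring=[71:NA,78:NB]
Op 3: route key 47: smallest pos >= 47 is 71 -> NA
Op 4: remove NA -> ring=[78:NB]
Op 5: add NC@97 -> ring=[78:NB,97:NC]
Op 6: route key 97: smallest pos >= 97 is 97 -> NC
Op 7: remove NC -> ring=[78:NB]
Op 8: add ND@41 -> ring=[41:ND,78:NB]
Op 9: route key 5: smallest pos >= 5 is 41 -> ND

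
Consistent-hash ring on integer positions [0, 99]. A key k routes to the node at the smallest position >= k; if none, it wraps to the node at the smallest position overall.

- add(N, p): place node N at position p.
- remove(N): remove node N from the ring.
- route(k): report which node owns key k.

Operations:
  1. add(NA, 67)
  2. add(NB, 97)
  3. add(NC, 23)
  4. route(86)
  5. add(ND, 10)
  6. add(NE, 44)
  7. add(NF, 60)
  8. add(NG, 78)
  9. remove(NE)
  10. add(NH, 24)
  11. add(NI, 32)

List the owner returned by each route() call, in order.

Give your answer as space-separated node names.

Op 1: add NA@67 -> ring=[67:NA]
Op 2: add NB@97 -> ring=[67:NA,97:NB]
Op 3: add NC@23 -> ring=[23:NC,67:NA,97:NB]
Op 4: route key 86: smallest pos >= 86 is 97 -> NB
Op 5: add ND@10 -> ring=[10:ND,23:NC,67:NA,97:NB]
Op 6: add NE@44 -> ring=[10:ND,23:NC,44:NE,67:NA,97:NB]
Op 7: add NF@60 -> ring=[10:ND,23:NC,44:NE,60:NF,67:NA,97:NB]
Op 8: add NG@78 -> ring=[10:ND,23:NC,44:NE,60:NF,67:NA,78:NG,97:NB]
Op 9: remove NE -> ring=[10:ND,23:NC,60:NF,67:NA,78:NG,97:NB]
Op 10: add NH@24 -> ring=[10:ND,23:NC,24:NH,60:NF,67:NA,78:NG,97:NB]
Op 11: add NI@32 -> ring=[10:ND,23:NC,24:NH,32:NI,60:NF,67:NA,78:NG,97:NB]

Answer: NB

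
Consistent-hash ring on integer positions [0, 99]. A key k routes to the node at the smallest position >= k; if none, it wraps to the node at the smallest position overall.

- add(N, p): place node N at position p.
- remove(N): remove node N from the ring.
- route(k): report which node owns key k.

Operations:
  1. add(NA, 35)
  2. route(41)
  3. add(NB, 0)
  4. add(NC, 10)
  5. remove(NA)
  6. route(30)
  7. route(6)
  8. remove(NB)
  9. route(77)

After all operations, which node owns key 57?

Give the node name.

Op 1: add NA@35 -> ring=[35:NA]
Op 2: route key 41: none >= 41, wrap to smallest pos 35 -> NA
Op 3: add NB@0 -> ring=[0:NB,35:NA]
Op 4: add NC@10 -> ring=[0:NB,10:NC,35:NA]
Op 5: remove NA -> ring=[0:NB,10:NC]
Op 6: route key 30: none >= 30, wrap to smallest pos 0 -> NB
Op 7: route key 6: smallest pos >= 6 is 10 -> NC
Op 8: remove NB -> ring=[10:NC]
Op 9: route key 77: none >= 77, wrap to smallest pos 10 -> NC
Final route key 57: none >= 57, wrap to smallest pos 10 -> NC

Answer: NC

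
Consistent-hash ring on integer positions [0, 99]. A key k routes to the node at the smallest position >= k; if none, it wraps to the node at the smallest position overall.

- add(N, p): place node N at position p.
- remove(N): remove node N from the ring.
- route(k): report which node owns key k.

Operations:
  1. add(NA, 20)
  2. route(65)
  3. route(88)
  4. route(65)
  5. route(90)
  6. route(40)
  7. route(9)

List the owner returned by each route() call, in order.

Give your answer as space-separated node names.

Op 1: add NA@20 -> ring=[20:NA]
Op 2: route key 65: none >= 65, wrap to smallest pos 20 -> NA
Op 3: route key 88: none >= 88, wrap to smallest pos 20 -> NA
Op 4: route key 65: none >= 65, wrap to smallest pos 20 -> NA
Op 5: route key 90: none >= 90, wrap to smallest pos 20 -> NA
Op 6: route key 40: none >= 40, wrap to smallest pos 20 -> NA
Op 7: route key 9: smallest pos >= 9 is 20 -> NA

Answer: NA NA NA NA NA NA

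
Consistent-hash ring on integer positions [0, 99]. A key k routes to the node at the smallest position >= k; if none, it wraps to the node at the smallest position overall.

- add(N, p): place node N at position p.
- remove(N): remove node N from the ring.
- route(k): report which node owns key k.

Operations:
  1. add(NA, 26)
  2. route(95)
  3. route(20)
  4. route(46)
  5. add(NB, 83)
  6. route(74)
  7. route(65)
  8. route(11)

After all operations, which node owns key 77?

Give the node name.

Answer: NB

Derivation:
Op 1: add NA@26 -> ring=[26:NA]
Op 2: route key 95: none >= 95, wrap to smallest pos 26 -> NA
Op 3: route key 20: smallest pos >= 20 is 26 -> NA
Op 4: route key 46: none >= 46, wrap to smallest pos 26 -> NA
Op 5: add NB@83 -> ring=[26:NA,83:NB]
Op 6: route key 74: smallest pos >= 74 is 83 -> NB
Op 7: route key 65: smallest pos >= 65 is 83 -> NB
Op 8: route key 11: smallest pos >= 11 is 26 -> NA
Final route key 77: smallest pos >= 77 is 83 -> NB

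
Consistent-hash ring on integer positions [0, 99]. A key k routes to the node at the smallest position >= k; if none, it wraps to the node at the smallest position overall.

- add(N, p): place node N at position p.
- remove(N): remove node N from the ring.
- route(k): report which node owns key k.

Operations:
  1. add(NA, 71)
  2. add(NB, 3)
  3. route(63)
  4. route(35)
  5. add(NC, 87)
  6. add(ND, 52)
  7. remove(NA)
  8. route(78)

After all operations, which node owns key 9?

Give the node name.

Op 1: add NA@71 -> ring=[71:NA]
Op 2: add NB@3 -> ring=[3:NB,71:NA]
Op 3: route key 63: smallest pos >= 63 is 71 -> NA
Op 4: route key 35: smallest pos >= 35 is 71 -> NA
Op 5: add NC@87 -> ring=[3:NB,71:NA,87:NC]
Op 6: add ND@52 -> ring=[3:NB,52:ND,71:NA,87:NC]
Op 7: remove NA -> ring=[3:NB,52:ND,87:NC]
Op 8: route key 78: smallest pos >= 78 is 87 -> NC
Final route key 9: smallest pos >= 9 is 52 -> ND

Answer: ND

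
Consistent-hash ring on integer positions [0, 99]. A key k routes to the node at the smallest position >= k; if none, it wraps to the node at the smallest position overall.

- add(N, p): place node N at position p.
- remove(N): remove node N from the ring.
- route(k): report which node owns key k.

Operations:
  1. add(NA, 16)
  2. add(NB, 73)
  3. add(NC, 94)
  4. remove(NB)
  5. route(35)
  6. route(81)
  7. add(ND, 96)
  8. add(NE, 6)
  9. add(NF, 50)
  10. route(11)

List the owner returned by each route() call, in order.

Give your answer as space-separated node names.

Answer: NC NC NA

Derivation:
Op 1: add NA@16 -> ring=[16:NA]
Op 2: add NB@73 -> ring=[16:NA,73:NB]
Op 3: add NC@94 -> ring=[16:NA,73:NB,94:NC]
Op 4: remove NB -> ring=[16:NA,94:NC]
Op 5: route key 35: smallest pos >= 35 is 94 -> NC
Op 6: route key 81: smallest pos >= 81 is 94 -> NC
Op 7: add ND@96 -> ring=[16:NA,94:NC,96:ND]
Op 8: add NE@6 -> ring=[6:NE,16:NA,94:NC,96:ND]
Op 9: add NF@50 -> ring=[6:NE,16:NA,50:NF,94:NC,96:ND]
Op 10: route key 11: smallest pos >= 11 is 16 -> NA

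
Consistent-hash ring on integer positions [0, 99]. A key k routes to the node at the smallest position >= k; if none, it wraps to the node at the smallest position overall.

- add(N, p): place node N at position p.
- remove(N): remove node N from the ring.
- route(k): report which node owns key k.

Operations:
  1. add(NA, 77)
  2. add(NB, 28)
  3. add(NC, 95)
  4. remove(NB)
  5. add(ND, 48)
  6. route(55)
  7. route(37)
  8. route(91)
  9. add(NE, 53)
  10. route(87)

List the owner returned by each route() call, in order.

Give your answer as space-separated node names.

Op 1: add NA@77 -> ring=[77:NA]
Op 2: add NB@28 -> ring=[28:NB,77:NA]
Op 3: add NC@95 -> ring=[28:NB,77:NA,95:NC]
Op 4: remove NB -> ring=[77:NA,95:NC]
Op 5: add ND@48 -> ring=[48:ND,77:NA,95:NC]
Op 6: route key 55: smallest pos >= 55 is 77 -> NA
Op 7: route key 37: smallest pos >= 37 is 48 -> ND
Op 8: route key 91: smallest pos >= 91 is 95 -> NC
Op 9: add NE@53 -> ring=[48:ND,53:NE,77:NA,95:NC]
Op 10: route key 87: smallest pos >= 87 is 95 -> NC

Answer: NA ND NC NC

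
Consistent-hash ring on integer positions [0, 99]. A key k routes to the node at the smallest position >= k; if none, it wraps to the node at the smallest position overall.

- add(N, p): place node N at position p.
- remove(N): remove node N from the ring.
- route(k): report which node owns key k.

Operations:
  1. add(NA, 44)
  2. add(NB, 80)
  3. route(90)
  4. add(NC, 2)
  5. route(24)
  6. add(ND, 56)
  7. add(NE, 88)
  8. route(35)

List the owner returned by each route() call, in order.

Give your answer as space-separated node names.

Answer: NA NA NA

Derivation:
Op 1: add NA@44 -> ring=[44:NA]
Op 2: add NB@80 -> ring=[44:NA,80:NB]
Op 3: route key 90: none >= 90, wrap to smallest pos 44 -> NA
Op 4: add NC@2 -> ring=[2:NC,44:NA,80:NB]
Op 5: route key 24: smallest pos >= 24 is 44 -> NA
Op 6: add ND@56 -> ring=[2:NC,44:NA,56:ND,80:NB]
Op 7: add NE@88 -> ring=[2:NC,44:NA,56:ND,80:NB,88:NE]
Op 8: route key 35: smallest pos >= 35 is 44 -> NA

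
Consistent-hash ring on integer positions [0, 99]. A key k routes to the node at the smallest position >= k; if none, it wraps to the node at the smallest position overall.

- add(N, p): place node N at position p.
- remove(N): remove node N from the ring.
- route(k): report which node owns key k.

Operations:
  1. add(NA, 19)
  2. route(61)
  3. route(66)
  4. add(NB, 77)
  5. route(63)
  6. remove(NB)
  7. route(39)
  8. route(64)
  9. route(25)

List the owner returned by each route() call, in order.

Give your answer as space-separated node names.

Answer: NA NA NB NA NA NA

Derivation:
Op 1: add NA@19 -> ring=[19:NA]
Op 2: route key 61: none >= 61, wrap to smallest pos 19 -> NA
Op 3: route key 66: none >= 66, wrap to smallest pos 19 -> NA
Op 4: add NB@77 -> ring=[19:NA,77:NB]
Op 5: route key 63: smallest pos >= 63 is 77 -> NB
Op 6: remove NB -> ring=[19:NA]
Op 7: route key 39: none >= 39, wrap to smallest pos 19 -> NA
Op 8: route key 64: none >= 64, wrap to smallest pos 19 -> NA
Op 9: route key 25: none >= 25, wrap to smallest pos 19 -> NA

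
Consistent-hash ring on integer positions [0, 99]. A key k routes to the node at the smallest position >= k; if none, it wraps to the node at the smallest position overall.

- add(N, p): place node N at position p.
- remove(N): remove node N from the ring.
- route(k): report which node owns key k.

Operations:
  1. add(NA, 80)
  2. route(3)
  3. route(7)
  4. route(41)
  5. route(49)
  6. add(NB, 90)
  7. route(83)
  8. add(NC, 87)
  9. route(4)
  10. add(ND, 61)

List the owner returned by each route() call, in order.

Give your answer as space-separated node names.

Answer: NA NA NA NA NB NA

Derivation:
Op 1: add NA@80 -> ring=[80:NA]
Op 2: route key 3: smallest pos >= 3 is 80 -> NA
Op 3: route key 7: smallest pos >= 7 is 80 -> NA
Op 4: route key 41: smallest pos >= 41 is 80 -> NA
Op 5: route key 49: smallest pos >= 49 is 80 -> NA
Op 6: add NB@90 -> ring=[80:NA,90:NB]
Op 7: route key 83: smallest pos >= 83 is 90 -> NB
Op 8: add NC@87 -> ring=[80:NA,87:NC,90:NB]
Op 9: route key 4: smallest pos >= 4 is 80 -> NA
Op 10: add ND@61 -> ring=[61:ND,80:NA,87:NC,90:NB]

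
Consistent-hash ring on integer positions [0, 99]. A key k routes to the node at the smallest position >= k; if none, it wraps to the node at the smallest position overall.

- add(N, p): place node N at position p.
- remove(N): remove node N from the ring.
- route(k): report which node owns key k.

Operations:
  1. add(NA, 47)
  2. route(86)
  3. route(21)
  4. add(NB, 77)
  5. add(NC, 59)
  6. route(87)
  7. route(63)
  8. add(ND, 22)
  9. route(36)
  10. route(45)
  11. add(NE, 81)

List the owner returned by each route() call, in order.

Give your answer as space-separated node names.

Answer: NA NA NA NB NA NA

Derivation:
Op 1: add NA@47 -> ring=[47:NA]
Op 2: route key 86: none >= 86, wrap to smallest pos 47 -> NA
Op 3: route key 21: smallest pos >= 21 is 47 -> NA
Op 4: add NB@77 -> ring=[47:NA,77:NB]
Op 5: add NC@59 -> ring=[47:NA,59:NC,77:NB]
Op 6: route key 87: none >= 87, wrap to smallest pos 47 -> NA
Op 7: route key 63: smallest pos >= 63 is 77 -> NB
Op 8: add ND@22 -> ring=[22:ND,47:NA,59:NC,77:NB]
Op 9: route key 36: smallest pos >= 36 is 47 -> NA
Op 10: route key 45: smallest pos >= 45 is 47 -> NA
Op 11: add NE@81 -> ring=[22:ND,47:NA,59:NC,77:NB,81:NE]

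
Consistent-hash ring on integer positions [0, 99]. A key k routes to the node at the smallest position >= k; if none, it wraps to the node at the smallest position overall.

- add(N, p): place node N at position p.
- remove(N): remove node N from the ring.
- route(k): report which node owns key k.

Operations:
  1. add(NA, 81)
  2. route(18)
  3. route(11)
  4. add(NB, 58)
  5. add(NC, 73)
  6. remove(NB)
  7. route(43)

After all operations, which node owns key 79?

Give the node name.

Answer: NA

Derivation:
Op 1: add NA@81 -> ring=[81:NA]
Op 2: route key 18: smallest pos >= 18 is 81 -> NA
Op 3: route key 11: smallest pos >= 11 is 81 -> NA
Op 4: add NB@58 -> ring=[58:NB,81:NA]
Op 5: add NC@73 -> ring=[58:NB,73:NC,81:NA]
Op 6: remove NB -> ring=[73:NC,81:NA]
Op 7: route key 43: smallest pos >= 43 is 73 -> NC
Final route key 79: smallest pos >= 79 is 81 -> NA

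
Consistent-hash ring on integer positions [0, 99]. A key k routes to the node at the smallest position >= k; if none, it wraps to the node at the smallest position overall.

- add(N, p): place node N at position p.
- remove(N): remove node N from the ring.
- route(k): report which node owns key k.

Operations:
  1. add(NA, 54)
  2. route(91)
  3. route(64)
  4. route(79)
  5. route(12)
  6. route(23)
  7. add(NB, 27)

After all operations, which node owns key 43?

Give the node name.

Answer: NA

Derivation:
Op 1: add NA@54 -> ring=[54:NA]
Op 2: route key 91: none >= 91, wrap to smallest pos 54 -> NA
Op 3: route key 64: none >= 64, wrap to smallest pos 54 -> NA
Op 4: route key 79: none >= 79, wrap to smallest pos 54 -> NA
Op 5: route key 12: smallest pos >= 12 is 54 -> NA
Op 6: route key 23: smallest pos >= 23 is 54 -> NA
Op 7: add NB@27 -> ring=[27:NB,54:NA]
Final route key 43: smallest pos >= 43 is 54 -> NA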